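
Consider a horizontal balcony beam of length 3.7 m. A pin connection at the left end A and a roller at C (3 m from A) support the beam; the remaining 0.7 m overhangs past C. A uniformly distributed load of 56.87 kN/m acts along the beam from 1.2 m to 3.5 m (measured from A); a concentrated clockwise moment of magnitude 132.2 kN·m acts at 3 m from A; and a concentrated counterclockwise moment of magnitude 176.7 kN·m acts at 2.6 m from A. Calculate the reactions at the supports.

Resultant of the distributed load: 56.87 × 2.3 = 130.801 kN at 2.35 m from A.
Moments about A: C_y·3 − (56.87·2.3)·2.35 − 132.2 + 176.7 = 0 → C_y = 262.88235/3 = 87.6274 ≈ 87.63 kN.
ΣF_y = 0: A_y + 87.6274 − 56.87·2.3 = 0 → A_y = 43.17 kN.
ΣF_x = 0: no horizontal applied forces, so A_x = 0.

A_x = 0, A_y = 43.17 kN, C_y = 87.63 kN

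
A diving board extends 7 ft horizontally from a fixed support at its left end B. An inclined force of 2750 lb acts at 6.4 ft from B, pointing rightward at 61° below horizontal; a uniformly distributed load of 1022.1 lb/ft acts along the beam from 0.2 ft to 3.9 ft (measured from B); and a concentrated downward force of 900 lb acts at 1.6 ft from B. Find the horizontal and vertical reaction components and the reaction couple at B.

Resultant of the distributed load: 1022.1 × 3.7 = 3781.77 lb at 2.05 ft from B.
ΣF_x = 0: B_x + 2750·cos61° = 0 → B_x = -1333 lb.
ΣF_y = 0: B_y − 2750·sin61° − 1022.1·3.7 − 900 = 0 → B_y = 7087 lb.
ΣM about B: M_B − 2750·sin61°·6.4 − (1022.1·3.7)·2.05 − 900·1.6 = 0 → M_B = 24590 lb·ft.

B_x = -1333 lb, B_y = 7087 lb, M_B = 24590 lb·ft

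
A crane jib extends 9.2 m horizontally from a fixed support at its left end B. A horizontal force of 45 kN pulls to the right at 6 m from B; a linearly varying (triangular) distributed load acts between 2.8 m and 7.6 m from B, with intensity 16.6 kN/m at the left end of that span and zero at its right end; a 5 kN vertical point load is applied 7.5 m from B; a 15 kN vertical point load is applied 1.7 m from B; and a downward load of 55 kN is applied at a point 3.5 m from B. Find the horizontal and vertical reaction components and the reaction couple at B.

Resultant of the triangular load: ½ × 16.6 × 4.8 = 39.84 kN, acting at 4.4 m from B (one-third of the span from the peak).
ΣF_x = 0: B_x + 45 = 0 → B_x = -45.00 kN.
ΣF_y = 0: B_y − ½·16.6·4.8 − 5 − 15 − 55 = 0 → B_y = 114.8 kN.
ΣM about B: M_B − (½·16.6·4.8)·4.4 − 5·7.5 − 15·1.7 − 55·3.5 = 0 → M_B = 430.8 kN·m.

B_x = -45.00 kN, B_y = 114.8 kN, M_B = 430.8 kN·m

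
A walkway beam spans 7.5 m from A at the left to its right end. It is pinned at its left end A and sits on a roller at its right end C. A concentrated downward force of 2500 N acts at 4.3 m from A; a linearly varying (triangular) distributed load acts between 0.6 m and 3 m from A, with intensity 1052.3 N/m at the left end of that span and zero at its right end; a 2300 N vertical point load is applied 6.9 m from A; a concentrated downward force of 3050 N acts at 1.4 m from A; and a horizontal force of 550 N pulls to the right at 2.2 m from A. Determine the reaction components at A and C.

Resultant of the triangular load: ½ × 1052.3 × 2.4 = 1262.76 N, acting at 1.4 m from A (one-third of the span from the peak).
ΣM about A: C_y·7.5 − 2500·4.3 − (½·1052.3·2.4)·1.4 − 2300·6.9 − 3050·1.4 = 0 → C_y = 32657.864/7.5 = 4354.38 ≈ 4354 N.
ΣF_y = 0: A_y + 4354.38 − 2500 − ½·1052.3·2.4 − 2300 − 3050 = 0 → A_y = 4758 N.
ΣF_x = 0: A_x + 550 = 0 → A_x = -550.0 N.

A_x = -550.0 N, A_y = 4758 N, C_y = 4354 N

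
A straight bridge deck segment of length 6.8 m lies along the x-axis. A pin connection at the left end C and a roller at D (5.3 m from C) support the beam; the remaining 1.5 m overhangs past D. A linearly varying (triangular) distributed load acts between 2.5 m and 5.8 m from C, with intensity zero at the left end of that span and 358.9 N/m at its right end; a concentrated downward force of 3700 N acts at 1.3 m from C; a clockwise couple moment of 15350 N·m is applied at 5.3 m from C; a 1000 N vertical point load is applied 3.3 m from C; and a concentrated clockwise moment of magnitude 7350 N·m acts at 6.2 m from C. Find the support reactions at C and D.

C_x = 0, C_y = -1046 N, D_y = 6338 N

Resultant of the triangular load: ½ × 358.9 × 3.3 = 592.185 N, acting at 4.7 m from C (one-third of the span from the peak).
Taking moments about C: D_y·5.3 − (½·358.9·3.3)·4.7 − 3700·1.3 − 15350 − 1000·3.3 − 7350 = 0 → D_y = 33593.2695/5.3 = 6338.35 ≈ 6338 N.
ΣF_y = 0: C_y + 6338.35 − ½·358.9·3.3 − 3700 − 1000 = 0 → C_y = -1046 N.
ΣF_x = 0: no horizontal applied forces, so C_x = 0.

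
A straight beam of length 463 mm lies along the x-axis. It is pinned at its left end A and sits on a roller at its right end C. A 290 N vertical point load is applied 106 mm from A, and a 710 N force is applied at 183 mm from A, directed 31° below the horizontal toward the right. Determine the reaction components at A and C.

ΣM about A: C_y·463 − 290·106 − 710·sin31°·183 = 0 → C_y = 97658.9/463 = 210.926 ≈ 210.9 N.
ΣF_y = 0: A_y + 210.926 − 290 − 710·sin31° = 0 → A_y = 444.8 N.
ΣF_x = 0: A_x + 710·cos31° = 0 → A_x = -608.6 N.

A_x = -608.6 N, A_y = 444.8 N, C_y = 210.9 N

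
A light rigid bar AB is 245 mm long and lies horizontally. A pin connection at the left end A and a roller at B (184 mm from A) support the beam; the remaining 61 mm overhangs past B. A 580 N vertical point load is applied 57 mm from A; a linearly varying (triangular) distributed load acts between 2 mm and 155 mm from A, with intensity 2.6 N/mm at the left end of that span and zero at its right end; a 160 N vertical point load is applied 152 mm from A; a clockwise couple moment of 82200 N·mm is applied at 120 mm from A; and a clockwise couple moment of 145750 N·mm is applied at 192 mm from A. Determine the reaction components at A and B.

Resultant of the triangular load: ½ × 2.6 × 153 = 198.9 N, acting at 53 mm from A (one-third of the span from the peak).
ΣM about A: B_y·184 − 580·57 − (½·2.6·153)·53 − 160·152 − 82200 − 145750 = 0 → B_y = 295871.7/184 = 1608 N.
ΣF_y = 0: A_y + 1608 − 580 − ½·2.6·153 − 160 = 0 → A_y = -669.1 N.
ΣF_x = 0: no horizontal applied forces, so A_x = 0.

A_x = 0, A_y = -669.1 N, B_y = 1608 N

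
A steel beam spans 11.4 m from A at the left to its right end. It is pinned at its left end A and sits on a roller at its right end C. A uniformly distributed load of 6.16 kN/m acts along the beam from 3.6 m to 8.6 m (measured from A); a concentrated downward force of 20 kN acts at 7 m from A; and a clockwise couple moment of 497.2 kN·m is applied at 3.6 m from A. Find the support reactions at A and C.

Resultant of the distributed load: 6.16 × 5 = 30.8 kN at 6.1 m from A.
ΣM about A: C_y·11.4 − (6.16·5)·6.1 − 20·7 − 497.2 = 0 → C_y = 825.08/11.4 = 72.3754 ≈ 72.38 kN.
ΣF_y = 0: A_y + 72.3754 − 6.16·5 − 20 = 0 → A_y = -21.58 kN.
ΣF_x = 0: no horizontal applied forces, so A_x = 0.

A_x = 0, A_y = -21.58 kN, C_y = 72.38 kN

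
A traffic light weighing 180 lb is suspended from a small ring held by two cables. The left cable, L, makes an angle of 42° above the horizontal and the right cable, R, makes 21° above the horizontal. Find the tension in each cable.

ΣF_x = 0: −T_L·cos42° + T_R·cos21° = 0 → T_R = 0.796016·T_L.
ΣF_y = 0: T_L·sin42° + T_R·sin21° = 180.
Substitute: T_L·(0.669131 + 0.796016·0.358368) = 180 → T_L = 188.601 ≈ 188.6 lb.
Then T_R = 0.796016 × 188.601 = 150.1 lb.

T_L = 188.6 lb, T_R = 150.1 lb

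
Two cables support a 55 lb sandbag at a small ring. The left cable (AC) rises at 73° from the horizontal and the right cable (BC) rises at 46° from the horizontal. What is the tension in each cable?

T_AC = 43.68 lb, T_BC = 18.39 lb

ΣF_x = 0: −T_AC·cos73° + T_BC·cos46° = 0 → T_BC = 0.420886·T_AC.
ΣF_y = 0: T_AC·sin73° + T_BC·sin46° = 55.
Substitute: T_AC·(0.956305 + 0.420886·0.71934) = 55 → T_AC = 43.6832 ≈ 43.68 lb.
Then T_BC = 0.420886 × 43.6832 = 18.39 lb.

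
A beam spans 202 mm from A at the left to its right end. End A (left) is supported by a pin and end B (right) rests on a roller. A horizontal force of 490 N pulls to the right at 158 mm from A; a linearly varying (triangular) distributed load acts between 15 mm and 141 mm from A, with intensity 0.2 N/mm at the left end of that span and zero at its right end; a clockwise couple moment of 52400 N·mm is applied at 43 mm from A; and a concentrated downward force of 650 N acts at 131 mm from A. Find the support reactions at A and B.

Resultant of the triangular load: ½ × 0.2 × 126 = 12.6 N, acting at 57 mm from A (one-third of the span from the peak).
Moments about A: B_y·202 − (½·0.2·126)·57 − 52400 − 650·131 = 0 → B_y = 138268.2/202 = 684.496 ≈ 684.5 N.
ΣF_y = 0: A_y + 684.496 − ½·0.2·126 − 650 = 0 → A_y = -21.90 N.
ΣF_x = 0: A_x + 490 = 0 → A_x = -490.0 N.

A_x = -490.0 N, A_y = -21.90 N, B_y = 684.5 N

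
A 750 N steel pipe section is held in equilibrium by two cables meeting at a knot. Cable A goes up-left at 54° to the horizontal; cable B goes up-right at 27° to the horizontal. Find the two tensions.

ΣF_x = 0: −T_A·cos54° + T_B·cos27° = 0 → T_B = 0.659687·T_A.
ΣF_y = 0: T_A·sin54° + T_B·sin27° = 750.
Substitute: T_A·(0.809017 + 0.659687·0.45399) = 750 → T_A = 676.585 ≈ 676.6 N.
Then T_B = 0.659687 × 676.585 = 446.3 N.

T_A = 676.6 N, T_B = 446.3 N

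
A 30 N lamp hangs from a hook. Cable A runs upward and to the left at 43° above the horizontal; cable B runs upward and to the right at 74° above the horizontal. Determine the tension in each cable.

ΣF_x = 0: −T_A·cos43° + T_B·cos74° = 0 → T_B = 2.65332·T_A.
ΣF_y = 0: T_A·sin43° + T_B·sin74° = 30.
Substitute: T_A·(0.681998 + 2.65332·0.961262) = 30 → T_A = 9.28065 ≈ 9.281 N.
Then T_B = 2.65332 × 9.28065 = 24.62 N.

T_A = 9.281 N, T_B = 24.62 N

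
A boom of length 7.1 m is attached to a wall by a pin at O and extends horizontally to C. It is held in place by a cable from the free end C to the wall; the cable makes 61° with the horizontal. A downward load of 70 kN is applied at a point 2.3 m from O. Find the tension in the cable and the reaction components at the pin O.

ΣM about O: T·sin61°·7.1 − 70·2.3 = 0 → T = 161/(7.1·0.87462) = 25.9268 ≈ 25.93 kN.
ΣF_x = 0: O_x − T·cos61° = 0 → O_x = 25.9268 × 0.48481 = 12.57 kN.
ΣF_y = 0: O_y + T·sin61° − 70 = 0 → O_y = 70 − 25.9268 × 0.87462 = 47.32 kN.

T = 25.93 kN, O_x = 12.57 kN, O_y = 47.32 kN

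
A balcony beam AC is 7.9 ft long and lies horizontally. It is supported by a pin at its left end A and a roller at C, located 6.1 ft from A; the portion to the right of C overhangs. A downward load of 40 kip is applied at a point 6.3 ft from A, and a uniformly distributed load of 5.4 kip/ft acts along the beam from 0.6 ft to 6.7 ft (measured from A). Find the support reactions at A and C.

A_x = 0, A_y = 11.92 kip, C_y = 61.02 kip

Resultant of the distributed load: 5.4 × 6.1 = 32.94 kip at 3.65 ft from A.
ΣM about A: C_y·6.1 − 40·6.3 − (5.4·6.1)·3.65 = 0 → C_y = 372.231/6.1 = 61.0215 ≈ 61.02 kip.
ΣF_y = 0: A_y + 61.0215 − 40 − 5.4·6.1 = 0 → A_y = 11.92 kip.
ΣF_x = 0: no horizontal applied forces, so A_x = 0.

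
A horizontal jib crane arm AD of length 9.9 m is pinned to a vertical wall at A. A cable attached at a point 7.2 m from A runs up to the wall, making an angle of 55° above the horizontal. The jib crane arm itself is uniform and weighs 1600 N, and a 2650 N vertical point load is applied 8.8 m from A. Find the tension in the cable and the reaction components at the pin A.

ΣM about A: T·sin55°·7.2 − 1600·4.95 − 2650·8.8 = 0 → T = 31240/(7.2·0.819152) = 5296.81 ≈ 5297 N.
ΣF_x = 0: A_x − T·cos55° = 0 → A_x = 5296.81 × 0.573576 = 3038 N.
ΣF_y = 0: A_y + T·sin55° − 1600 − 2650 = 0 → A_y = 4250 − 5296.81 × 0.819152 = -88.89 N.

T = 5297 N, A_x = 3038 N, A_y = -88.89 N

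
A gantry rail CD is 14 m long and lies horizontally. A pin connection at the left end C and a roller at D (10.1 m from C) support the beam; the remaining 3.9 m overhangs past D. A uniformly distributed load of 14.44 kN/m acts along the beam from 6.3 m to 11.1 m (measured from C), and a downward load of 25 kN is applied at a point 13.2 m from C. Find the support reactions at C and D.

Resultant of the distributed load: 14.44 × 4.8 = 69.312 kN at 8.7 m from C.
Moments about C: D_y·10.1 − (14.44·4.8)·8.7 − 25·13.2 = 0 → D_y = 933.0144/10.1 = 92.3777 ≈ 92.38 kN.
ΣF_y = 0: C_y + 92.3777 − 14.44·4.8 − 25 = 0 → C_y = 1.934 kN.
ΣF_x = 0: no horizontal applied forces, so C_x = 0.

C_x = 0, C_y = 1.934 kN, D_y = 92.38 kN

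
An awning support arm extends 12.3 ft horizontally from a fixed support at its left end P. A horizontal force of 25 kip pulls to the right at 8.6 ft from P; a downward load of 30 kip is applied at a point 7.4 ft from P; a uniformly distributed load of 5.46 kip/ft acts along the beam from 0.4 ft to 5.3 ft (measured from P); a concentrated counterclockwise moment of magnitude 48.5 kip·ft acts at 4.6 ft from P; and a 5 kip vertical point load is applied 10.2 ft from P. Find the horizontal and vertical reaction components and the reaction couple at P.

P_x = -25.00 kip, P_y = 61.75 kip, M_P = 300.7 kip·ft

Resultant of the distributed load: 5.46 × 4.9 = 26.754 kip at 2.85 ft from P.
ΣF_x = 0: P_x + 25 = 0 → P_x = -25.00 kip.
ΣF_y = 0: P_y − 30 − 5.46·4.9 − 5 = 0 → P_y = 61.75 kip.
ΣM about P: M_P − 30·7.4 − (5.46·4.9)·2.85 + 48.5 − 5·10.2 = 0 → M_P = 300.7 kip·ft.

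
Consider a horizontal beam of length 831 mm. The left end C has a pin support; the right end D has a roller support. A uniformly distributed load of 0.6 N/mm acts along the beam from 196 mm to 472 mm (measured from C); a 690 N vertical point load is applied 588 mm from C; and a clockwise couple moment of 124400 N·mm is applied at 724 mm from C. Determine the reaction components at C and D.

Resultant of the distributed load: 0.6 × 276 = 165.6 N at 334 mm from C.
ΣM about C: D_y·831 − (0.6·276)·334 − 690·588 − 124400 = 0 → D_y = 585430.4/831 = 704.489 ≈ 704.5 N.
ΣF_y = 0: C_y + 704.489 − 0.6·276 − 690 = 0 → C_y = 151.1 N.
ΣF_x = 0: no horizontal applied forces, so C_x = 0.

C_x = 0, C_y = 151.1 N, D_y = 704.5 N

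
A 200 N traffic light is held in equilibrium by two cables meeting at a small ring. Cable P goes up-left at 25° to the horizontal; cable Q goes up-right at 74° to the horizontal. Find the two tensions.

ΣF_x = 0: −T_P·cos25° + T_Q·cos74° = 0 → T_Q = 3.28804·T_P.
ΣF_y = 0: T_P·sin25° + T_Q·sin74° = 200.
Substitute: T_P·(0.422618 + 3.28804·0.961262) = 200 → T_P = 55.8147 ≈ 55.81 N.
Then T_Q = 3.28804 × 55.8147 = 183.5 N.

T_P = 55.81 N, T_Q = 183.5 N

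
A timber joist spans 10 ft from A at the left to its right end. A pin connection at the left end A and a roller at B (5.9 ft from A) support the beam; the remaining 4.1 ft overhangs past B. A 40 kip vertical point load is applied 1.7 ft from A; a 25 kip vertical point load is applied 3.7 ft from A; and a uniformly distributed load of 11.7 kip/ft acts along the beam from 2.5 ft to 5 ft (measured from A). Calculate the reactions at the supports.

A_x = 0, A_y = 48.46 kip, B_y = 45.79 kip

Resultant of the distributed load: 11.7 × 2.5 = 29.25 kip at 3.75 ft from A.
Taking moments about A: B_y·5.9 − 40·1.7 − 25·3.7 − (11.7·2.5)·3.75 = 0 → B_y = 270.1875/5.9 = 45.7945 ≈ 45.79 kip.
ΣF_y = 0: A_y + 45.7945 − 40 − 25 − 11.7·2.5 = 0 → A_y = 48.46 kip.
ΣF_x = 0: no horizontal applied forces, so A_x = 0.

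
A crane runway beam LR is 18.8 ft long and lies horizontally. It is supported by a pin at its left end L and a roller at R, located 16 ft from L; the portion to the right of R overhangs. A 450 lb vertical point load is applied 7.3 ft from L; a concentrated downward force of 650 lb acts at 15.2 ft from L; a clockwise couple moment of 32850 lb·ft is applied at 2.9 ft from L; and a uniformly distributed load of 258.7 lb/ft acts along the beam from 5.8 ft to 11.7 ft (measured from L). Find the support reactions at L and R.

Resultant of the distributed load: 258.7 × 5.9 = 1526.33 lb at 8.75 ft from L.
Moments about L: R_y·16 − 450·7.3 − 650·15.2 − 32850 − (258.7·5.9)·8.75 = 0 → R_y = 59370.3875/16 = 3710.65 ≈ 3711 lb.
ΣF_y = 0: L_y + 3710.65 − 450 − 650 − 258.7·5.9 = 0 → L_y = -1084 lb.
ΣF_x = 0: no horizontal applied forces, so L_x = 0.

L_x = 0, L_y = -1084 lb, R_y = 3711 lb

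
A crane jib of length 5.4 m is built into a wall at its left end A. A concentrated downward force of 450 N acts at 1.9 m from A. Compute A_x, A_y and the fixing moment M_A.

A_x = 0, A_y = 450.0 N, M_A = 855.0 N·m

ΣF_x = 0: A_x = 0.
ΣF_y = 0: A_y − 450 = 0 → A_y = 450.0 N.
ΣM about A: M_A − 450·1.9 = 0 → M_A = 855.0 N·m.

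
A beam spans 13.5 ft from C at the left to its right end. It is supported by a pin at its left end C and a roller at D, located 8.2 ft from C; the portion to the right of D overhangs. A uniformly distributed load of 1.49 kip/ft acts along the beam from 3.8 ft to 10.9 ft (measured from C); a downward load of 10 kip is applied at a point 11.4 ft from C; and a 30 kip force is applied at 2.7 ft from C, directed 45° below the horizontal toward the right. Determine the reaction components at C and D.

C_x = -21.21 kip, C_y = 11.42 kip, D_y = 30.37 kip

Resultant of the distributed load: 1.49 × 7.1 = 10.579 kip at 7.35 ft from C.
Moments about C: D_y·8.2 − (1.49·7.1)·7.35 − 10·11.4 − 30·sin45°·2.7 = 0 → D_y = 249.031/8.2 = 30.3696 ≈ 30.37 kip.
ΣF_y = 0: C_y + 30.3696 − 1.49·7.1 − 10 − 30·sin45° = 0 → C_y = 11.42 kip.
ΣF_x = 0: C_x + 30·cos45° = 0 → C_x = -21.21 kip.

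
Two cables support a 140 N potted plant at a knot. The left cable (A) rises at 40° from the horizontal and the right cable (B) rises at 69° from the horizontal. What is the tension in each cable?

T_A = 53.06 N, T_B = 113.4 N

ΣF_x = 0: −T_A·cos40° + T_B·cos69° = 0 → T_B = 2.13759·T_A.
ΣF_y = 0: T_A·sin40° + T_B·sin69° = 140.
Substitute: T_A·(0.642788 + 2.13759·0.93358) = 140 → T_A = 53.0625 ≈ 53.06 N.
Then T_B = 2.13759 × 53.0625 = 113.4 N.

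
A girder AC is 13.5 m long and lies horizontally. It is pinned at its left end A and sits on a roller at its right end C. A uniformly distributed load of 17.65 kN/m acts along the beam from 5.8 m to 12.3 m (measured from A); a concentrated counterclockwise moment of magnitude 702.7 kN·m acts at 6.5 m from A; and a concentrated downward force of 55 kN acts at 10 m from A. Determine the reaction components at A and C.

Resultant of the distributed load: 17.65 × 6.5 = 114.725 kN at 9.05 m from A.
Taking moments about A: C_y·13.5 − (17.65·6.5)·9.05 + 702.7 − 55·10 = 0 → C_y = 885.56125/13.5 = 65.5971 ≈ 65.60 kN.
ΣF_y = 0: A_y + 65.5971 − 17.65·6.5 − 55 = 0 → A_y = 104.1 kN.
ΣF_x = 0: no horizontal applied forces, so A_x = 0.

A_x = 0, A_y = 104.1 kN, C_y = 65.60 kN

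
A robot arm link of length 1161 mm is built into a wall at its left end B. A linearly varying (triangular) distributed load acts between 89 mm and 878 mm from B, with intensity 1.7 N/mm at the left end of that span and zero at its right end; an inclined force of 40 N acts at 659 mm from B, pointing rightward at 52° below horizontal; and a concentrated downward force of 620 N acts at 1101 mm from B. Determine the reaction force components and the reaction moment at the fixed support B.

B_x = -24.63 N, B_y = 1322 N, M_B = 939500 N·mm

Resultant of the triangular load: ½ × 1.7 × 789 = 670.65 N, acting at 352 mm from B (one-third of the span from the peak).
ΣF_x = 0: B_x + 40·cos52° = 0 → B_x = -24.63 N.
ΣF_y = 0: B_y − ½·1.7·789 − 40·sin52° − 620 = 0 → B_y = 1322 N.
ΣM about B: M_B − (½·1.7·789)·352 − 40·sin52°·659 − 620·1101 = 0 → M_B = 939500 N·mm.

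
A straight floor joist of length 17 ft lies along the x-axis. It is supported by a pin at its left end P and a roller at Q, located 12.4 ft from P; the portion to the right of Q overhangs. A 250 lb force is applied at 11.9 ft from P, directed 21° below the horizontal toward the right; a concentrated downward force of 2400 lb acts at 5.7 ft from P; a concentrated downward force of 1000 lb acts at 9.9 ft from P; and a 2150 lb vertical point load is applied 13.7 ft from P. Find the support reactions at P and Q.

ΣM about P: Q_y·12.4 − 250·sin21°·11.9 − 2400·5.7 − 1000·9.9 − 2150·13.7 = 0 → Q_y = 54101.1/12.4 = 4362.99 ≈ 4363 lb.
ΣF_y = 0: P_y + 4362.99 − 250·sin21° − 2400 − 1000 − 2150 = 0 → P_y = 1277 lb.
ΣF_x = 0: P_x + 250·cos21° = 0 → P_x = -233.4 lb.

P_x = -233.4 lb, P_y = 1277 lb, Q_y = 4363 lb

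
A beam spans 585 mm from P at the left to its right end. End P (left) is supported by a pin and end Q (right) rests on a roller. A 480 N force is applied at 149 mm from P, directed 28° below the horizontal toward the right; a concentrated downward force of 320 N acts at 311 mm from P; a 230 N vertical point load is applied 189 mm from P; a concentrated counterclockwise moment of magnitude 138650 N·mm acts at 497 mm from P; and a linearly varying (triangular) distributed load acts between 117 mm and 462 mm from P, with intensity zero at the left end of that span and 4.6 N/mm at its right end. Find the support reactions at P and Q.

Resultant of the triangular load: ½ × 4.6 × 345 = 793.5 N, acting at 347 mm from P (one-third of the span from the peak).
ΣM about P: Q_y·585 − 480·sin28°·149 − 320·311 − 230·189 + 138650 − (½·4.6·345)·347 = 0 → Q_y = 313261/585 = 535.489 ≈ 535.5 N.
ΣF_y = 0: P_y + 535.489 − 480·sin28° − 320 − 230 − ½·4.6·345 = 0 → P_y = 1033 N.
ΣF_x = 0: P_x + 480·cos28° = 0 → P_x = -423.8 N.

P_x = -423.8 N, P_y = 1033 N, Q_y = 535.5 N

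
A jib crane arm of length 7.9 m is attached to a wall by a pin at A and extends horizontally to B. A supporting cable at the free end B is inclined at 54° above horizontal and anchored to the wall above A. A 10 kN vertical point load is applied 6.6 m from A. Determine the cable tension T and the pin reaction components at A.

ΣM about A: T·sin54°·7.9 − 10·6.6 = 0 → T = 66/(7.9·0.809017) = 10.3266 ≈ 10.33 kN.
ΣF_x = 0: A_x − T·cos54° = 0 → A_x = 10.3266 × 0.587785 = 6.070 kN.
ΣF_y = 0: A_y + T·sin54° − 10 = 0 → A_y = 10 − 10.3266 × 0.809017 = 1.646 kN.

T = 10.33 kN, A_x = 6.070 kN, A_y = 1.646 kN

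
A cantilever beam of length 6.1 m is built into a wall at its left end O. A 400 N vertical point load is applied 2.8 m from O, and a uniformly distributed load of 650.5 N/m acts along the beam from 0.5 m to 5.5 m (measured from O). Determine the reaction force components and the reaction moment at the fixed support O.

O_x = 0, O_y = 3652 N, M_O = 10880 N·m

Resultant of the distributed load: 650.5 × 5 = 3252.5 N at 3 m from O.
ΣF_x = 0: O_x = 0.
ΣF_y = 0: O_y − 400 − 650.5·5 = 0 → O_y = 3652 N.
ΣM about O: M_O − 400·2.8 − (650.5·5)·3 = 0 → M_O = 10880 N·m.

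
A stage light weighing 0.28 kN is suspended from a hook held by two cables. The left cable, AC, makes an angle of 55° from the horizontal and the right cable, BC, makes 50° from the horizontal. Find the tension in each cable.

T_AC = 0.1863 kN, T_BC = 0.1663 kN

ΣF_x = 0: −T_AC·cos55° + T_BC·cos50° = 0 → T_BC = 0.892327·T_AC.
ΣF_y = 0: T_AC·sin55° + T_BC·sin50° = 0.28.
Substitute: T_AC·(0.819152 + 0.892327·0.766044) = 0.28 → T_AC = 0.18633 ≈ 0.1863 kN.
Then T_BC = 0.892327 × 0.18633 = 0.1663 kN.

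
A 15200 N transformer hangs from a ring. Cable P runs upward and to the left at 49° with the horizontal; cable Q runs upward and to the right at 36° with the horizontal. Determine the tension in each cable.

ΣF_x = 0: −T_P·cos49° + T_Q·cos36° = 0 → T_Q = 0.810934·T_P.
ΣF_y = 0: T_P·sin49° + T_Q·sin36° = 15200.
Substitute: T_P·(0.75471 + 0.810934·0.587785) = 15200 → T_P = 12344 ≈ 12340 N.
Then T_Q = 0.810934 × 12344 = 10010 N.

T_P = 12340 N, T_Q = 10010 N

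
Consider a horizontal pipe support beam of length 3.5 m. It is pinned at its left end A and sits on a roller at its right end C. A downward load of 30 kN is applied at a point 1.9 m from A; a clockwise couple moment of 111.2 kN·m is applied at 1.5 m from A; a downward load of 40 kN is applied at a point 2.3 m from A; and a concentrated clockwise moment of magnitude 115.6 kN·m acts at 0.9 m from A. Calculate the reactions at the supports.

A_x = 0, A_y = -37.37 kN, C_y = 107.4 kN

ΣM about A: C_y·3.5 − 30·1.9 − 111.2 − 40·2.3 − 115.6 = 0 → C_y = 375.8/3.5 = 107.371 ≈ 107.4 kN.
ΣF_y = 0: A_y + 107.371 − 30 − 40 = 0 → A_y = -37.37 kN.
ΣF_x = 0: no horizontal applied forces, so A_x = 0.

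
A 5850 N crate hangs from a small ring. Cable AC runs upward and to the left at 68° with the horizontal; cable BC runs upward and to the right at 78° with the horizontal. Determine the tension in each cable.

T_AC = 2175 N, T_BC = 3919 N

ΣF_x = 0: −T_AC·cos68° + T_BC·cos78° = 0 → T_BC = 1.80176·T_AC.
ΣF_y = 0: T_AC·sin68° + T_BC·sin78° = 5850.
Substitute: T_AC·(0.927184 + 1.80176·0.978148) = 5850 → T_AC = 2175.07 ≈ 2175 N.
Then T_BC = 1.80176 × 2175.07 = 3919 N.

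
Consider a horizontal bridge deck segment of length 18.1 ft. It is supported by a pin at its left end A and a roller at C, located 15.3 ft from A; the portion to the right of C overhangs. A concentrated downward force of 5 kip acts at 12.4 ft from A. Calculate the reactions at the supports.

A_x = 0, A_y = 0.9477 kip, C_y = 4.052 kip

ΣM about A: C_y·15.3 − 5·12.4 = 0 → C_y = 62/15.3 = 4.05229 ≈ 4.052 kip.
ΣF_y = 0: A_y + 4.05229 − 5 = 0 → A_y = 0.9477 kip.
ΣF_x = 0: no horizontal applied forces, so A_x = 0.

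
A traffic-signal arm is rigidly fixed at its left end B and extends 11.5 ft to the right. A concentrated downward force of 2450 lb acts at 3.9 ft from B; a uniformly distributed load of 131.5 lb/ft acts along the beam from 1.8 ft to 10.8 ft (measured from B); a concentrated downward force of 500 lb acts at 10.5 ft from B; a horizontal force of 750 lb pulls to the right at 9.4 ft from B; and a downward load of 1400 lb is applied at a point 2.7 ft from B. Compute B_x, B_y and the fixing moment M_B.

Resultant of the distributed load: 131.5 × 9 = 1183.5 lb at 6.3 ft from B.
ΣF_x = 0: B_x + 750 = 0 → B_x = -750.0 lb.
ΣF_y = 0: B_y − 2450 − 131.5·9 − 500 − 1400 = 0 → B_y = 5534 lb.
ΣM about B: M_B − 2450·3.9 − (131.5·9)·6.3 − 500·10.5 − 1400·2.7 = 0 → M_B = 26040 lb·ft.

B_x = -750.0 lb, B_y = 5534 lb, M_B = 26040 lb·ft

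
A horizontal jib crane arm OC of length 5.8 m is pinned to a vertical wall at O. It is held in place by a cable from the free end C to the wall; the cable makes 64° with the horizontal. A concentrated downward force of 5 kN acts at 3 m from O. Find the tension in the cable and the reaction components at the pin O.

T = 2.877 kN, O_x = 1.261 kN, O_y = 2.414 kN

ΣM about O: T·sin64°·5.8 − 5·3 = 0 → T = 15/(5.8·0.898794) = 2.87742 ≈ 2.877 kN.
ΣF_x = 0: O_x − T·cos64° = 0 → O_x = 2.87742 × 0.438371 = 1.261 kN.
ΣF_y = 0: O_y + T·sin64° − 5 = 0 → O_y = 5 − 2.87742 × 0.898794 = 2.414 kN.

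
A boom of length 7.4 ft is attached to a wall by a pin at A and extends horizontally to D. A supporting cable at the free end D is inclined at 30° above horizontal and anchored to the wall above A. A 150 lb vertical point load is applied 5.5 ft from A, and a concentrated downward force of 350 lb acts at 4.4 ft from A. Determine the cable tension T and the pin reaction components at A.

ΣM about A: T·sin30°·7.4 − 150·5.5 − 350·4.4 = 0 → T = 2365/(7.4·0.5) = 639.189 ≈ 639.2 lb.
ΣF_x = 0: A_x − T·cos30° = 0 → A_x = 639.189 × 0.866025 = 553.6 lb.
ΣF_y = 0: A_y + T·sin30° − 150 − 350 = 0 → A_y = 500 − 639.189 × 0.5 = 180.4 lb.

T = 639.2 lb, A_x = 553.6 lb, A_y = 180.4 lb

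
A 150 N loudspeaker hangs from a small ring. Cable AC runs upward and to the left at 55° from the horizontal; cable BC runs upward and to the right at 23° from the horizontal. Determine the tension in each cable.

ΣF_x = 0: −T_AC·cos55° + T_BC·cos23° = 0 → T_BC = 0.623111·T_AC.
ΣF_y = 0: T_AC·sin55° + T_BC·sin23° = 150.
Substitute: T_AC·(0.819152 + 0.623111·0.390731) = 150 → T_AC = 141.16 ≈ 141.2 N.
Then T_BC = 0.623111 × 141.16 = 87.96 N.

T_AC = 141.2 N, T_BC = 87.96 N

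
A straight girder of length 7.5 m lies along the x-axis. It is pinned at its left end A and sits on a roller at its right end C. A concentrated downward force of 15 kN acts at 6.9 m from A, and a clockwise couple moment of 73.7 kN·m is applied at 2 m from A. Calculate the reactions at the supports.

Taking moments about A: C_y·7.5 − 15·6.9 − 73.7 = 0 → C_y = 177.2/7.5 = 23.6267 ≈ 23.63 kN.
ΣF_y = 0: A_y + 23.6267 − 15 = 0 → A_y = -8.627 kN.
ΣF_x = 0: no horizontal applied forces, so A_x = 0.

A_x = 0, A_y = -8.627 kN, C_y = 23.63 kN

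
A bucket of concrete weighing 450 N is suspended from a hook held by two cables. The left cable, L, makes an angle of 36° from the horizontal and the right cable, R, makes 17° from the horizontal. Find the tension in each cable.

T_L = 538.8 N, T_R = 455.8 N

ΣF_x = 0: −T_L·cos36° + T_R·cos17° = 0 → T_R = 0.845982·T_L.
ΣF_y = 0: T_L·sin36° + T_R·sin17° = 450.
Substitute: T_L·(0.587785 + 0.845982·0.292372) = 450 → T_L = 538.841 ≈ 538.8 N.
Then T_R = 0.845982 × 538.841 = 455.8 N.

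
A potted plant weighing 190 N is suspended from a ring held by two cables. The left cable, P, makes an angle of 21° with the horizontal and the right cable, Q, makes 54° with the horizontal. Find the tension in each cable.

T_P = 115.6 N, T_Q = 183.6 N

ΣF_x = 0: −T_P·cos21° + T_Q·cos54° = 0 → T_Q = 1.5883·T_P.
ΣF_y = 0: T_P·sin21° + T_Q·sin54° = 190.
Substitute: T_P·(0.358368 + 1.5883·0.809017) = 190 → T_P = 115.619 ≈ 115.6 N.
Then T_Q = 1.5883 × 115.619 = 183.6 N.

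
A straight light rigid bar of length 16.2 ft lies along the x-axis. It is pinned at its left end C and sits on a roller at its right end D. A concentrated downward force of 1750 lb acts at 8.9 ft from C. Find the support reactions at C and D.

C_x = 0, C_y = 788.6 lb, D_y = 961.4 lb

Taking moments about C: D_y·16.2 − 1750·8.9 = 0 → D_y = 15575/16.2 = 961.42 ≈ 961.4 lb.
ΣF_y = 0: C_y + 961.42 − 1750 = 0 → C_y = 788.6 lb.
ΣF_x = 0: no horizontal applied forces, so C_x = 0.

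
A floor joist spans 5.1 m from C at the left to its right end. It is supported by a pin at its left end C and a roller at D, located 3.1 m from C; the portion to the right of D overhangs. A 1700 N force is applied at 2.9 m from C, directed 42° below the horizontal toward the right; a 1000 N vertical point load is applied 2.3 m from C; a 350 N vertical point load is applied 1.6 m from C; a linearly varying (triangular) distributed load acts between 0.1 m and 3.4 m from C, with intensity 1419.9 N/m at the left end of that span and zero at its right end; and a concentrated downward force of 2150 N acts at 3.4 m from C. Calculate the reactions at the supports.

Resultant of the triangular load: ½ × 1419.9 × 3.3 = 2342.835 N, acting at 1.2 m from C (one-third of the span from the peak).
Moments about C: D_y·3.1 − 1700·sin42°·2.9 − 1000·2.3 − 350·1.6 − (½·1419.9·3.3)·1.2 − 2150·3.4 = 0 → D_y = 16280.2/3.1 = 5251.68 ≈ 5252 N.
ΣF_y = 0: C_y + 5251.68 − 1700·sin42° − 1000 − 350 − ½·1419.9·3.3 − 2150 = 0 → C_y = 1729 N.
ΣF_x = 0: C_x + 1700·cos42° = 0 → C_x = -1263 N.

C_x = -1263 N, C_y = 1729 N, D_y = 5252 N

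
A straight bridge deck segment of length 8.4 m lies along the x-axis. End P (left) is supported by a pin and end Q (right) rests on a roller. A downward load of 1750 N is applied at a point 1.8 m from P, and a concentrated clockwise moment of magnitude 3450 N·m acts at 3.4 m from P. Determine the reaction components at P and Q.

P_x = 0, P_y = 964.3 N, Q_y = 785.7 N

Taking moments about P: Q_y·8.4 − 1750·1.8 − 3450 = 0 → Q_y = 6600/8.4 = 785.714 ≈ 785.7 N.
ΣF_y = 0: P_y + 785.714 − 1750 = 0 → P_y = 964.3 N.
ΣF_x = 0: no horizontal applied forces, so P_x = 0.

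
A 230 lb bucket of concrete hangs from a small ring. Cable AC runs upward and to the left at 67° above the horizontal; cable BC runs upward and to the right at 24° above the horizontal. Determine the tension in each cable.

T_AC = 210.1 lb, T_BC = 89.88 lb

ΣF_x = 0: −T_AC·cos67° + T_BC·cos24° = 0 → T_BC = 0.427708·T_AC.
ΣF_y = 0: T_AC·sin67° + T_BC·sin24° = 230.
Substitute: T_AC·(0.920505 + 0.427708·0.406737) = 230 → T_AC = 210.147 ≈ 210.1 lb.
Then T_BC = 0.427708 × 210.147 = 89.88 lb.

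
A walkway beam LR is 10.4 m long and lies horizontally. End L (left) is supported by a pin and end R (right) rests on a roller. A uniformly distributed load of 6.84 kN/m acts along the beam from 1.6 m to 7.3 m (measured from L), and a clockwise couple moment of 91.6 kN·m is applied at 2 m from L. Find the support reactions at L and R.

L_x = 0, L_y = 13.50 kN, R_y = 25.49 kN

Resultant of the distributed load: 6.84 × 5.7 = 38.988 kN at 4.45 m from L.
ΣM about L: R_y·10.4 − (6.84·5.7)·4.45 − 91.6 = 0 → R_y = 265.0966/10.4 = 25.4901 ≈ 25.49 kN.
ΣF_y = 0: L_y + 25.4901 − 6.84·5.7 = 0 → L_y = 13.50 kN.
ΣF_x = 0: no horizontal applied forces, so L_x = 0.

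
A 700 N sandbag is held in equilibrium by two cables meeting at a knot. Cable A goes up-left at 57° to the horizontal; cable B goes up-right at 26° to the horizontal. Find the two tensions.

ΣF_x = 0: −T_A·cos57° + T_B·cos26° = 0 → T_B = 0.605966·T_A.
ΣF_y = 0: T_A·sin57° + T_B·sin26° = 700.
Substitute: T_A·(0.838671 + 0.605966·0.438371) = 700 → T_A = 633.881 ≈ 633.9 N.
Then T_B = 0.605966 × 633.881 = 384.1 N.

T_A = 633.9 N, T_B = 384.1 N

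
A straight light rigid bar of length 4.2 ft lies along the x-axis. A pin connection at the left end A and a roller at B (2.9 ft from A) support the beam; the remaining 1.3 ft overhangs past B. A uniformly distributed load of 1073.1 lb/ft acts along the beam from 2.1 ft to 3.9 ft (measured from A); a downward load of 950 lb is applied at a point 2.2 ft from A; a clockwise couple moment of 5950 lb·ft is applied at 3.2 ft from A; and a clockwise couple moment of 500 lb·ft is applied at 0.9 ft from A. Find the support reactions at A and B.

Resultant of the distributed load: 1073.1 × 1.8 = 1931.58 lb at 3 ft from A.
Taking moments about A: B_y·2.9 − (1073.1·1.8)·3 − 950·2.2 − 5950 − 500 = 0 → B_y = 14334.74/2.9 = 4943.01 ≈ 4943 lb.
ΣF_y = 0: A_y + 4943.01 − 1073.1·1.8 − 950 = 0 → A_y = -2061 lb.
ΣF_x = 0: no horizontal applied forces, so A_x = 0.

A_x = 0, A_y = -2061 lb, B_y = 4943 lb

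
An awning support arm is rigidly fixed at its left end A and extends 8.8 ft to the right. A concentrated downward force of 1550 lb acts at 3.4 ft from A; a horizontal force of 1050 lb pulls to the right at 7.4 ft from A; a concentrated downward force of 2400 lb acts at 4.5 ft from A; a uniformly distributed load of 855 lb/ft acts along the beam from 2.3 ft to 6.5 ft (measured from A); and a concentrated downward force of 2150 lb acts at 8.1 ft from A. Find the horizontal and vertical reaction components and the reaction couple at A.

Resultant of the distributed load: 855 × 4.2 = 3591 lb at 4.4 ft from A.
ΣF_x = 0: A_x + 1050 = 0 → A_x = -1050 lb.
ΣF_y = 0: A_y − 1550 − 2400 − 855·4.2 − 2150 = 0 → A_y = 9691 lb.
ΣM about A: M_A − 1550·3.4 − 2400·4.5 − (855·4.2)·4.4 − 2150·8.1 = 0 → M_A = 49290 lb·ft.

A_x = -1050 lb, A_y = 9691 lb, M_A = 49290 lb·ft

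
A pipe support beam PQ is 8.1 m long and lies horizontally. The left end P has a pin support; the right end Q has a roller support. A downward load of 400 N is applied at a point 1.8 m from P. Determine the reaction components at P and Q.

P_x = 0, P_y = 311.1 N, Q_y = 88.89 N

Taking moments about P: Q_y·8.1 − 400·1.8 = 0 → Q_y = 720/8.1 = 88.8889 ≈ 88.89 N.
ΣF_y = 0: P_y + 88.8889 − 400 = 0 → P_y = 311.1 N.
ΣF_x = 0: no horizontal applied forces, so P_x = 0.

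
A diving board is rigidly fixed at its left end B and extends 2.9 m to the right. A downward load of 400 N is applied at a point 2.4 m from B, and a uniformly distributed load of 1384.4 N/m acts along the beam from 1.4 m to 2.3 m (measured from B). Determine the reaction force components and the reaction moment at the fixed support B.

Resultant of the distributed load: 1384.4 × 0.9 = 1245.96 N at 1.85 m from B.
ΣF_x = 0: B_x = 0.
ΣF_y = 0: B_y − 400 − 1384.4·0.9 = 0 → B_y = 1646 N.
ΣM about B: M_B − 400·2.4 − (1384.4·0.9)·1.85 = 0 → M_B = 3265 N·m.

B_x = 0, B_y = 1646 N, M_B = 3265 N·m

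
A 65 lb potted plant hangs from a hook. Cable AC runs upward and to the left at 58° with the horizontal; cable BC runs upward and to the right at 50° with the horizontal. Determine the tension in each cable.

ΣF_x = 0: −T_AC·cos58° + T_BC·cos50° = 0 → T_BC = 0.824408·T_AC.
ΣF_y = 0: T_AC·sin58° + T_BC·sin50° = 65.
Substitute: T_AC·(0.848048 + 0.824408·0.766044) = 65 → T_AC = 43.9314 ≈ 43.93 lb.
Then T_BC = 0.824408 × 43.9314 = 36.22 lb.

T_AC = 43.93 lb, T_BC = 36.22 lb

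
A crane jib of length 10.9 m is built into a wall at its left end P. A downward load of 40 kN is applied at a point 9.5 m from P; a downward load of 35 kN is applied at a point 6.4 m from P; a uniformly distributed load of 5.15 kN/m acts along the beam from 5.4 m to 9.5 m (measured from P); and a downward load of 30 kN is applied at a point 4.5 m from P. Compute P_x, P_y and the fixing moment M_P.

P_x = 0, P_y = 126.1 kN, M_P = 896.3 kN·m

Resultant of the distributed load: 5.15 × 4.1 = 21.115 kN at 7.45 m from P.
ΣF_x = 0: P_x = 0.
ΣF_y = 0: P_y − 40 − 35 − 5.15·4.1 − 30 = 0 → P_y = 126.1 kN.
ΣM about P: M_P − 40·9.5 − 35·6.4 − (5.15·4.1)·7.45 − 30·4.5 = 0 → M_P = 896.3 kN·m.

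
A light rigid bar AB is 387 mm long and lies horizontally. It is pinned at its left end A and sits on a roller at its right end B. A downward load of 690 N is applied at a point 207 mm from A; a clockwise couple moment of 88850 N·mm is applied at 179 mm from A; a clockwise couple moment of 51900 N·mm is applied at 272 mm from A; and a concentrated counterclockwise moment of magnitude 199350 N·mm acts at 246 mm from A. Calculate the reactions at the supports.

Moments about A: B_y·387 − 690·207 − 88850 − 51900 + 199350 = 0 → B_y = 84230/387 = 217.649 ≈ 217.6 N.
ΣF_y = 0: A_y + 217.649 − 690 = 0 → A_y = 472.4 N.
ΣF_x = 0: no horizontal applied forces, so A_x = 0.

A_x = 0, A_y = 472.4 N, B_y = 217.6 N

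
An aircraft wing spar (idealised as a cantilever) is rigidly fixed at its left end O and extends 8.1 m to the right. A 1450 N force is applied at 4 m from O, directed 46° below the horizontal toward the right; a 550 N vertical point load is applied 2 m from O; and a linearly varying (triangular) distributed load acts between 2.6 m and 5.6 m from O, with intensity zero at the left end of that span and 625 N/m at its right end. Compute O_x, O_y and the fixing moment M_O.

O_x = -1007 N, O_y = 2531 N, M_O = 9585 N·m

Resultant of the triangular load: ½ × 625 × 3 = 937.5 N, acting at 4.6 m from O (one-third of the span from the peak).
ΣF_x = 0: O_x + 1450·cos46° = 0 → O_x = -1007 N.
ΣF_y = 0: O_y − 1450·sin46° − 550 − ½·625·3 = 0 → O_y = 2531 N.
ΣM about O: M_O − 1450·sin46°·4 − 550·2 − (½·625·3)·4.6 = 0 → M_O = 9585 N·m.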